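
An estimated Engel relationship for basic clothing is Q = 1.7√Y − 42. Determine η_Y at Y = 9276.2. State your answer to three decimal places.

At Y = 9276.2: Q = 121.732.
dQ/dY = 1.7/(2√Y) = 0.00882539 at this income.
η = (dQ/dY)·(Y/Q) = 0.00882539 × (9276.2/121.732) = 0.673.

0.673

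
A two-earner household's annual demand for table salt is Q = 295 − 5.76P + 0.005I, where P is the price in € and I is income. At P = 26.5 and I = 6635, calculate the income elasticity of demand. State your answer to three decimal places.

0.189

At P = 26.5, I = 6635: Q = 175.535.
Holding P constant, ∂Q/∂I = 0.005.
η_I = (∂Q/∂I)·(I/Q) = 0.005 × (6635/175.535) = 0.189.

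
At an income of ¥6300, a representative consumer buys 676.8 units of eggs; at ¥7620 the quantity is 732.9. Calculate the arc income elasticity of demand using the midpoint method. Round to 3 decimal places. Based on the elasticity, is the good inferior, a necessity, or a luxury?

0.420 (necessity)

ΔQ = 732.9 − 676.8 = 56.1; midpoint Q̄ = (676.8 + 732.9)/2 = 704.85.
ΔI = 7620 − 6300 = 1320; midpoint Ī = (6300 + 7620)/2 = 6960.
η = (ΔQ/Q̄) ÷ (ΔI/Ī) = (56.1/704.85) ÷ (1320/6960) = 0.420.
0 < η < 1 ⇒ necessity.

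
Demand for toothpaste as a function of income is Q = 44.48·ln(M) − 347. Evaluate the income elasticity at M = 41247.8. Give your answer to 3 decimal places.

At M = 41247.8: Q = 125.705.
dQ/dM = 44.48/M = 0.00107836 at this income.
η = (dQ/dM)·(M/Q) = 0.00107836 × (41247.8/125.705) = 0.354.

0.354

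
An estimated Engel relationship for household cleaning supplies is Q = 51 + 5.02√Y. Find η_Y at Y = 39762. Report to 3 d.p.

At Y = 39762: Q = 1052.009.
dQ/dY = 5.02/(2√Y) = 0.0125875 at this income.
η = (dQ/dY)·(Y/Q) = 0.0125875 × (39762/1052.009) = 0.476.

0.476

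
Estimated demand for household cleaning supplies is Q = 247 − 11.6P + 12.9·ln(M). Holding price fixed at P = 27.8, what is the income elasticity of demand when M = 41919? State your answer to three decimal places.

0.209

At P = 27.8, M = 41919: Q = 61.821.
Holding P constant, ∂Q/∂M = 12.9/M = 0.000307736.
η_M = (∂Q/∂M)·(M/Q) = 0.000307736 × (41919/61.821) = 0.209.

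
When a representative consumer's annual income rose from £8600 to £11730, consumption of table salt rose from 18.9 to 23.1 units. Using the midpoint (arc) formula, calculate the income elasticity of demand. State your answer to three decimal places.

ΔQ = 23.1 − 18.9 = 4.2; midpoint Q̄ = (18.9 + 23.1)/2 = 21.
ΔI = 11730 − 8600 = 3130; midpoint Ī = (8600 + 11730)/2 = 10165.
η = (ΔQ/Q̄) ÷ (ΔI/Ī) = (4.2/21) ÷ (3130/10165) = 0.650.

0.650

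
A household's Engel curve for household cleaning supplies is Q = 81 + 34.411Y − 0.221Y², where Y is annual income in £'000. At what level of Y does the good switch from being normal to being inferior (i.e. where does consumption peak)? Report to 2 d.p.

dQ/dY = 34.411 − 0.442Y.
The good is inferior where dQ/dY < 0. Setting dQ/dY = 0 gives Y = 34.411 / 0.442 = 77.85.

77.85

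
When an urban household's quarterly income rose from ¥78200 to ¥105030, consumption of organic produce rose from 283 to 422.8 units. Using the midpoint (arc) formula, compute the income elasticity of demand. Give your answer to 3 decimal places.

1.353

ΔQ = 422.8 − 283 = 139.8; midpoint Q̄ = (283 + 422.8)/2 = 352.9.
ΔI = 105030 − 78200 = 26830; midpoint Ī = (78200 + 105030)/2 = 91615.
η = (ΔQ/Q̄) ÷ (ΔI/Ī) = (139.8/352.9) ÷ (26830/91615) = 1.353.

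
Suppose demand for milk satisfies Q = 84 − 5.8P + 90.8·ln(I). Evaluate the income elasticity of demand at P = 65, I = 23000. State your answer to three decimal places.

At P = 65, I = 23000: Q = 618.927.
Holding P constant, ∂Q/∂I = 90.8/I = 0.00394783.
η_I = (∂Q/∂I)·(I/Q) = 0.00394783 × (23000/618.927) = 0.147.

0.147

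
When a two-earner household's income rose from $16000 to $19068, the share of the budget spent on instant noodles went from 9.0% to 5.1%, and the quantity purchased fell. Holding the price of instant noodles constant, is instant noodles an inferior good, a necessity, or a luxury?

Quantity demanded falls as income rises, so η < 0.

inferior good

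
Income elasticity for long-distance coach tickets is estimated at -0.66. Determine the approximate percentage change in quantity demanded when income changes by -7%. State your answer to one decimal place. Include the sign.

4.6%

%ΔQ ≈ η × %ΔI = -0.66 × (-7%) = 4.6%.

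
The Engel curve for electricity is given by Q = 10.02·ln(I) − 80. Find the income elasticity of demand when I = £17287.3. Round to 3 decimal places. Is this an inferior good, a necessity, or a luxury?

0.564 (necessity)

At I = 17287.3: Q = 17.772.
dQ/dI = 10.02/I = 0.000579616 at this income.
η = (dQ/dI)·(I/Q) = 0.000579616 × (17287.3/17.772) = 0.564.
Since 0 < η < 1, the good is a necessity.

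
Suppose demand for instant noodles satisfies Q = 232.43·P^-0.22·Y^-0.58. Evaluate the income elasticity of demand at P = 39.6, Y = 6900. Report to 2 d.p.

-0.58

For a multiplicative demand Q = A·P^α·Y^β, the income elasticity is β everywhere.
Here β = -0.58, so η = -0.58.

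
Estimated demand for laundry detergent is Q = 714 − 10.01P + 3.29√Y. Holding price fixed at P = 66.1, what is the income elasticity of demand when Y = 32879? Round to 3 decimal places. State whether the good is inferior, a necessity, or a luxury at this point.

At P = 66.1, Y = 32879: Q = 648.900.
Holding P constant, ∂Q/∂Y = 3.29/(2√Y) = 0.00907207.
η_Y = (∂Q/∂Y)·(Y/Q) = 0.00907207 × (32879/648.900) = 0.460.
Since 0 < η < 1, this is a necessity.

0.460 (necessity)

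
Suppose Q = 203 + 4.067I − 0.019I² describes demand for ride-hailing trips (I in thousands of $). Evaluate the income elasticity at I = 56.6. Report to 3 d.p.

At I = 56.6: Q = 372.3246.
dQ/dI = 4.067 − 0.038I = 1.91620.
η = (dQ/dI)·(I/Q) = 1.91620 × (56.6/372.3246) = 0.291.

0.291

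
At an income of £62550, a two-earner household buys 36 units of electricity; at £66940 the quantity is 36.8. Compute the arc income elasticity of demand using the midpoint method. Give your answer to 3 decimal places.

0.324

ΔQ = 36.8 − 36 = 0.8; midpoint Q̄ = (36 + 36.8)/2 = 36.4.
ΔI = 66940 − 62550 = 4390; midpoint Ī = (62550 + 66940)/2 = 64745.
η = (ΔQ/Q̄) ÷ (ΔI/Ī) = (0.8/36.4) ÷ (4390/64745) = 0.324.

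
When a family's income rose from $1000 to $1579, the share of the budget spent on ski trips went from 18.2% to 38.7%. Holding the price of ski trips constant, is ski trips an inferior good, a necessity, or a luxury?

The budget share rises as income rises, so η > 1.

luxury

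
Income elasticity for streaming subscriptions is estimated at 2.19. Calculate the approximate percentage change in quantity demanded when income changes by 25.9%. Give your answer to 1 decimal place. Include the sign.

56.7%

%ΔQ ≈ η × %ΔI = 2.19 × 25.9% = 56.7%.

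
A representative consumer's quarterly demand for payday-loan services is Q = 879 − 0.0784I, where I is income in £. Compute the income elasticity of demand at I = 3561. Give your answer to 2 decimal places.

At I = 3561: Q = 599.818.
dQ/dI = −0.0784.
η = (dQ/dI)·(I/Q) = -0.0784 × (3561/599.818) = -0.47.

-0.47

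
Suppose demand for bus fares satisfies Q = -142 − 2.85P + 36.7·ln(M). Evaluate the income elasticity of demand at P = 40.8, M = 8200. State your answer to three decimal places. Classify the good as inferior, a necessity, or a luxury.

0.507 (necessity)

At P = 40.8, M = 8200: Q = 72.456.
Holding P constant, ∂Q/∂M = 36.7/M = 0.00447561.
η_M = (∂Q/∂M)·(M/Q) = 0.00447561 × (8200/72.456) = 0.507.
Since 0 < η < 1, this is a necessity.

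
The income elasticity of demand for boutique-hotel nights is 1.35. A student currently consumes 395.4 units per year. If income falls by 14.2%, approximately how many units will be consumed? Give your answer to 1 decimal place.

%ΔQ ≈ η × %ΔI = 1.35 × (-14.2%) = -19.17%.
New Q ≈ 395.4 × (1 − 0.1917) = 319.6.

319.6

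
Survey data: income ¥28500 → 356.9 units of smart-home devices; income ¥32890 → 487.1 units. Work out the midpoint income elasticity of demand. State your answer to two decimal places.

ΔQ = 487.1 − 356.9 = 130.2; midpoint Q̄ = (356.9 + 487.1)/2 = 422.
ΔI = 32890 − 28500 = 4390; midpoint Ī = (28500 + 32890)/2 = 30695.
η = (ΔQ/Q̄) ÷ (ΔI/Ī) = (130.2/422) ÷ (4390/30695) = 2.16.

2.16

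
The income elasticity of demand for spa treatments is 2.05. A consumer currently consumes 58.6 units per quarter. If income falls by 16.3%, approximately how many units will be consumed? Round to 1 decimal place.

%ΔQ ≈ η × %ΔI = 2.05 × (-16.3%) = -33.415%.
New Q ≈ 58.6 × (1 − 0.33415) = 39.0.

39.0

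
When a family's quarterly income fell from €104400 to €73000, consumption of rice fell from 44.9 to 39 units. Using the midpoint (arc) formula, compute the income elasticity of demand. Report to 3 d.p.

ΔQ = 39 − 44.9 = -5.9; midpoint Q̄ = (44.9 + 39)/2 = 41.95.
ΔI = 73000 − 104400 = -31400; midpoint Ī = (104400 + 73000)/2 = 88700.
η = (ΔQ/Q̄) ÷ (ΔI/Ī) = (-5.9/41.95) ÷ (-31400/88700) = 0.397.

0.397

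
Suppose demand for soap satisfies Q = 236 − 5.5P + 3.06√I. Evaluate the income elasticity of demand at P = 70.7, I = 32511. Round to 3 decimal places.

At P = 70.7, I = 32511: Q = 398.893.
Holding P constant, ∂Q/∂I = 3.06/(2√I) = 0.00848548.
η_I = (∂Q/∂I)·(I/Q) = 0.00848548 × (32511/398.893) = 0.692.

0.692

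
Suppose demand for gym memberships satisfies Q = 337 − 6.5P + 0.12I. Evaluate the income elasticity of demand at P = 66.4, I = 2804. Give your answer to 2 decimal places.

At P = 66.4, I = 2804: Q = 241.880.
Holding P constant, ∂Q/∂I = 0.12.
η_I = (∂Q/∂I)·(I/Q) = 0.12 × (2804/241.880) = 1.39.

1.39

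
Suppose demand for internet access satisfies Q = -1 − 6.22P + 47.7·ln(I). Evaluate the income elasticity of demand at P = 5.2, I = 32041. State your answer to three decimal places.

0.103

At P = 5.2, I = 32041: Q = 461.533.
Holding P constant, ∂Q/∂I = 47.7/I = 0.00148872.
η_I = (∂Q/∂I)·(I/Q) = 0.00148872 × (32041/461.533) = 0.103.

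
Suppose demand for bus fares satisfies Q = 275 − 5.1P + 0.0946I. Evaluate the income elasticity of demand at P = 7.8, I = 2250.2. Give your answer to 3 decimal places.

At P = 7.8, I = 2250.2: Q = 448.089.
Holding P constant, ∂Q/∂I = 0.0946.
η_I = (∂Q/∂I)·(I/Q) = 0.0946 × (2250.2/448.089) = 0.475.

0.475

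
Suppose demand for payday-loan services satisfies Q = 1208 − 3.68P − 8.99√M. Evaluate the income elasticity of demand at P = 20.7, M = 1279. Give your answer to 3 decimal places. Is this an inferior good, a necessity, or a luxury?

-0.198 (inferior good)

At P = 20.7, M = 1279: Q = 810.314.
Holding P constant, ∂Q/∂M = -8.99/(2√M) = -0.125688.
η_M = (∂Q/∂M)·(M/Q) = -0.125688 × (1279/810.314) = -0.198.
Since η < 0, this is an inferior good.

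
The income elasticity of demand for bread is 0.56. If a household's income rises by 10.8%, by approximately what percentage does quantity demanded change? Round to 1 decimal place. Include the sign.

%ΔQ ≈ η × %ΔI = 0.56 × 10.8% = 6.0%.

6.0%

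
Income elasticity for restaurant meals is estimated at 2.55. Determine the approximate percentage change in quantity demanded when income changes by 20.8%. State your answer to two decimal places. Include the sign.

53.04%

%ΔQ ≈ η × %ΔI = 2.55 × 20.8% = 53.04%.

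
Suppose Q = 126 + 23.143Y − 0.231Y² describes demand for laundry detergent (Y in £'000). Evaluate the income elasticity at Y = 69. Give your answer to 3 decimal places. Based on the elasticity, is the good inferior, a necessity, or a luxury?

-0.967 (inferior good)

At Y = 69: Q = 623.0760.
dQ/dY = 23.143 − 0.462Y = -8.73500.
η = (dQ/dY)·(Y/Q) = -8.73500 × (69/623.0760) = -0.967.
η < 0 ⇒ inferior good.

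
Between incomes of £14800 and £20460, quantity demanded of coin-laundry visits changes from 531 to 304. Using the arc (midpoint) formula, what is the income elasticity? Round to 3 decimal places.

ΔQ = 304 − 531 = -227; midpoint Q̄ = (531 + 304)/2 = 417.5.
ΔI = 20460 − 14800 = 5660; midpoint Ī = (14800 + 20460)/2 = 17630.
η = (ΔQ/Q̄) ÷ (ΔI/Ī) = (-227/417.5) ÷ (5660/17630) = -1.694.

-1.694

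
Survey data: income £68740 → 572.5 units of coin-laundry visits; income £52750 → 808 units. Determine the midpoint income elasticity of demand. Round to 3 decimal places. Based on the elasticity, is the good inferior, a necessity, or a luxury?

-1.296 (inferior good)

ΔQ = 808 − 572.5 = 235.5; midpoint Q̄ = (572.5 + 808)/2 = 690.25.
ΔI = 52750 − 68740 = -15990; midpoint Ī = (68740 + 52750)/2 = 60745.
η = (ΔQ/Q̄) ÷ (ΔI/Ī) = (235.5/690.25) ÷ (-15990/60745) = -1.296.
η < 0 ⇒ inferior good.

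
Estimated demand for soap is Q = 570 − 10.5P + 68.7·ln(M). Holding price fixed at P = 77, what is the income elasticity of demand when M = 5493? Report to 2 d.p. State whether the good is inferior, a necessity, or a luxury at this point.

At P = 77, M = 5493: Q = 353.091.
Holding P constant, ∂Q/∂M = 68.7/M = 0.0125068.
η_M = (∂Q/∂M)·(M/Q) = 0.0125068 × (5493/353.091) = 0.19.
Since 0 < η < 1, this is a necessity.

0.19 (necessity)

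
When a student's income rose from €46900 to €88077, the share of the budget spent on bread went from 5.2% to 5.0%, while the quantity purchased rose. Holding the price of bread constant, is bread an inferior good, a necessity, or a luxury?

Quantity rises but the budget share falls as income rises, so 0 < η < 1.

necessity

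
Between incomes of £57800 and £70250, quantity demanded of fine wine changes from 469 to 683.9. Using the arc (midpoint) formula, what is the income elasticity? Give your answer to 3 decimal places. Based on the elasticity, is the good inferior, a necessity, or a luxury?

1.917 (luxury)

ΔQ = 683.9 − 469 = 214.9; midpoint Q̄ = (469 + 683.9)/2 = 576.45.
ΔI = 70250 − 57800 = 12450; midpoint Ī = (57800 + 70250)/2 = 64025.
η = (ΔQ/Q̄) ÷ (ΔI/Ī) = (214.9/576.45) ÷ (12450/64025) = 1.917.
η > 1 ⇒ luxury.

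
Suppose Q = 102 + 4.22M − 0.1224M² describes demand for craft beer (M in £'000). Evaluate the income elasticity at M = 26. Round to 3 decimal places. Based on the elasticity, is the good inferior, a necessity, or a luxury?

At M = 26: Q = 128.9776.
dQ/dM = 4.22 − 0.2448M = -2.14480.
η = (dQ/dM)·(M/Q) = -2.14480 × (26/128.9776) = -0.432.
η < 0 ⇒ inferior good.

-0.432 (inferior good)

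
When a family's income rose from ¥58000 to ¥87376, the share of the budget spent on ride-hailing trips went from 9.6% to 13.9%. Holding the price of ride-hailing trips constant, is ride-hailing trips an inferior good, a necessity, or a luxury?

luxury

The budget share rises as income rises, so η > 1.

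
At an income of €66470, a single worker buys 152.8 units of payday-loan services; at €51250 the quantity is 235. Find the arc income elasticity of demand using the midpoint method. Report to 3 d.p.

ΔQ = 235 − 152.8 = 82.2; midpoint Q̄ = (152.8 + 235)/2 = 193.9.
ΔI = 51250 − 66470 = -15220; midpoint Ī = (66470 + 51250)/2 = 58860.
η = (ΔQ/Q̄) ÷ (ΔI/Ī) = (82.2/193.9) ÷ (-15220/58860) = -1.639.

-1.639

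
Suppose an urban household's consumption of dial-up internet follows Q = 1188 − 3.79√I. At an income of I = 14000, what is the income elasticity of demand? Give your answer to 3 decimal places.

At I = 14000: Q = 739.561.
dQ/dI = -3.79/(2√I) = -0.0160157 at this income.
η = (dQ/dI)·(I/Q) = -0.0160157 × (14000/739.561) = -0.303.

-0.303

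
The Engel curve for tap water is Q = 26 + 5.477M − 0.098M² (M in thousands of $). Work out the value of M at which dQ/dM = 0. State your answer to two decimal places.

27.94

dQ/dM = 5.477 − 0.196M.
The good is inferior where dQ/dM < 0. Setting dQ/dM = 0 gives M = 5.477 / 0.196 = 27.94.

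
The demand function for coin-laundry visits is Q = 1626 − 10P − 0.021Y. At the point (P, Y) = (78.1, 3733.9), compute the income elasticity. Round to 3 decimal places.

-0.102

At P = 78.1, Y = 3733.9: Q = 766.588.
Holding P constant, ∂Q/∂Y = −0.021.
η_Y = (∂Q/∂Y)·(Y/Q) = -0.021 × (3733.9/766.588) = -0.102.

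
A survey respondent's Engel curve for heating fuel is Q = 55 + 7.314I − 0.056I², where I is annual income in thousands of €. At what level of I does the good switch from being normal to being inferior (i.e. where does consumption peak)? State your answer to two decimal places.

65.30

dQ/dI = 7.314 − 0.112I.
The good is inferior where dQ/dI < 0. Setting dQ/dI = 0 gives I = 7.314 / 0.112 = 65.30.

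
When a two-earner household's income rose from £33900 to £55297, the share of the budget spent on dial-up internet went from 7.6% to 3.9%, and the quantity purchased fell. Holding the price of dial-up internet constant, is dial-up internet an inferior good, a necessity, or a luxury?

Quantity demanded falls as income rises, so η < 0.

inferior good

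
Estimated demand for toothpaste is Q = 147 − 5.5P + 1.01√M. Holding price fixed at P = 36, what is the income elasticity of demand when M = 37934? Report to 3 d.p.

At P = 36, M = 37934: Q = 145.714.
Holding P constant, ∂Q/∂M = 1.01/(2√M) = 0.00259285.
η_M = (∂Q/∂M)·(M/Q) = 0.00259285 × (37934/145.714) = 0.675.

0.675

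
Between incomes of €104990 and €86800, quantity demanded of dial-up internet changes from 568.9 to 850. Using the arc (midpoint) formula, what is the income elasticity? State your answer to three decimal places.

ΔQ = 850 − 568.9 = 281.1; midpoint Q̄ = (568.9 + 850)/2 = 709.45.
ΔI = 86800 − 104990 = -18190; midpoint Ī = (104990 + 86800)/2 = 95895.
η = (ΔQ/Q̄) ÷ (ΔI/Ī) = (281.1/709.45) ÷ (-18190/95895) = -2.089.

-2.089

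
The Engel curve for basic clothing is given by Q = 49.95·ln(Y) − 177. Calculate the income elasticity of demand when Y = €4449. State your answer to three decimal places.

At Y = 4449: Q = 242.602.
dQ/dY = 49.95/Y = 0.0112272 at this income.
η = (dQ/dY)·(Y/Q) = 0.0112272 × (4449/242.602) = 0.206.

0.206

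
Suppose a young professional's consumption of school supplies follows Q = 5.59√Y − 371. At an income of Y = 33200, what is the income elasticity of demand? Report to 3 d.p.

0.786

At Y = 33200: Q = 647.546.
dQ/dY = 5.59/(2√Y) = 0.0153396 at this income.
η = (dQ/dY)·(Y/Q) = 0.0153396 × (33200/647.546) = 0.786.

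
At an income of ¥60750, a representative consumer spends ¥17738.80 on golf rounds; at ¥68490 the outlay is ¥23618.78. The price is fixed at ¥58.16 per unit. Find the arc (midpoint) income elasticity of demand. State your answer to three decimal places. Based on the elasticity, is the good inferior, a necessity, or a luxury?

With a constant price, Q₁ = 17738.80/58.16 = 305.000 and Q₂ = 23618.78/58.16 = 406.100 (equivalently, work directly with expenditure since P cancels).
Midpoint %ΔQ = (23618.78 − 17738.80)/20678.79 = 0.28435; midpoint %ΔI = (68490 − 60750)/64620 = 0.11978.
η = 0.28435 / 0.11978 = 2.374.
η > 1 ⇒ luxury.

2.374 (luxury)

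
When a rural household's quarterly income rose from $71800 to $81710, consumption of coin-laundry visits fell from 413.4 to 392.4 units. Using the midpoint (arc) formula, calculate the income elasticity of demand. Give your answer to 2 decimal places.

ΔQ = 392.4 − 413.4 = -21; midpoint Q̄ = (413.4 + 392.4)/2 = 402.9.
ΔI = 81710 − 71800 = 9910; midpoint Ī = (71800 + 81710)/2 = 76755.
η = (ΔQ/Q̄) ÷ (ΔI/Ī) = (-21/402.9) ÷ (9910/76755) = -0.40.

-0.40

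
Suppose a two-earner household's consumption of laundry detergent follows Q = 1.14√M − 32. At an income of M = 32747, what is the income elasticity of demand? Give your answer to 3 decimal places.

0.592

At M = 32747: Q = 174.296.
dQ/dM = 1.14/(2√M) = 0.00314984 at this income.
η = (dQ/dM)·(M/Q) = 0.00314984 × (32747/174.296) = 0.592.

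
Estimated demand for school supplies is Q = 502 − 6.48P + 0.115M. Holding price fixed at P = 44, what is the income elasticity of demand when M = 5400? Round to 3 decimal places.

At P = 44, M = 5400: Q = 837.880.
Holding P constant, ∂Q/∂M = 0.115.
η_M = (∂Q/∂M)·(M/Q) = 0.115 × (5400/837.880) = 0.741.

0.741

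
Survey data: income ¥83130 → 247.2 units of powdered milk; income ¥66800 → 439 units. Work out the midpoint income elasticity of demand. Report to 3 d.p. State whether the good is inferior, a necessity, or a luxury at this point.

-2.566 (inferior good)

ΔQ = 439 − 247.2 = 191.8; midpoint Q̄ = (247.2 + 439)/2 = 343.1.
ΔI = 66800 − 83130 = -16330; midpoint Ī = (83130 + 66800)/2 = 74965.
η = (ΔQ/Q̄) ÷ (ΔI/Ī) = (191.8/343.1) ÷ (-16330/74965) = -2.566.
η < 0 ⇒ inferior good.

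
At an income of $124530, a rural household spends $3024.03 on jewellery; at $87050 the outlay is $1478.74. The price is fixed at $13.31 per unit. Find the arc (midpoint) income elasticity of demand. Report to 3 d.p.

With a constant price, Q₁ = 3024.03/13.31 = 227.200 and Q₂ = 1478.74/13.31 = 111.100 (equivalently, work directly with expenditure since P cancels).
Midpoint %ΔQ = (1478.74 − 3024.03)/2251.39 = -0.68637; midpoint %ΔI = (87050 − 124530)/105790 = -0.35429.
η = -0.68637 / -0.35429 = 1.937.

1.937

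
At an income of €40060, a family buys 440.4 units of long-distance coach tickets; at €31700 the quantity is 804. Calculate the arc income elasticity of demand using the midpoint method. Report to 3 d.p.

-2.508

ΔQ = 804 − 440.4 = 363.6; midpoint Q̄ = (440.4 + 804)/2 = 622.2.
ΔI = 31700 − 40060 = -8360; midpoint Ī = (40060 + 31700)/2 = 35880.
η = (ΔQ/Q̄) ÷ (ΔI/Ī) = (363.6/622.2) ÷ (-8360/35880) = -2.508.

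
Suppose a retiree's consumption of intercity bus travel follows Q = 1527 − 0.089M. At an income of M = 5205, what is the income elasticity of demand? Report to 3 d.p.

At M = 5205: Q = 1063.755.
dQ/dM = −0.089.
η = (dQ/dM)·(M/Q) = -0.089 × (5205/1063.755) = -0.435.

-0.435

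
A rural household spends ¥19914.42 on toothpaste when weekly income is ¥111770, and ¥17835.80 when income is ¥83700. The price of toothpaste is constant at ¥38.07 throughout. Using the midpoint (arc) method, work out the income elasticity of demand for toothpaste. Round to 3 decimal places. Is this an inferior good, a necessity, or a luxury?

0.383 (necessity)

With a constant price, Q₁ = 19914.42/38.07 = 523.100 and Q₂ = 17835.80/38.07 = 468.500 (equivalently, work directly with expenditure since P cancels).
Midpoint %ΔQ = (17835.80 − 19914.42)/18875.11 = -0.11012; midpoint %ΔI = (83700 − 111770)/97735 = -0.28721.
η = -0.11012 / -0.28721 = 0.383.
0 < η < 1 ⇒ necessity.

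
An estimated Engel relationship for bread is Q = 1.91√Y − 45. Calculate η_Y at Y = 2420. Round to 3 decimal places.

0.960

At Y = 2420: Q = 48.960.
dQ/dY = 1.91/(2√Y) = 0.0194131 at this income.
η = (dQ/dY)·(Y/Q) = 0.0194131 × (2420/48.960) = 0.960.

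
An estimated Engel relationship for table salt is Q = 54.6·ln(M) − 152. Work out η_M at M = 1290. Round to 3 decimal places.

0.228

At M = 1290: Q = 239.067.
dQ/dM = 54.6/M = 0.0423256 at this income.
η = (dQ/dM)·(M/Q) = 0.0423256 × (1290/239.067) = 0.228.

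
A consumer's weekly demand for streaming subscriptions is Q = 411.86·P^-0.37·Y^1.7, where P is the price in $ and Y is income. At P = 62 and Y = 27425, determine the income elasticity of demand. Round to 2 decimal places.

For a multiplicative demand Q = A·P^α·Y^β, the income elasticity is β everywhere.
Here β = 1.7, so η = 1.70.

1.70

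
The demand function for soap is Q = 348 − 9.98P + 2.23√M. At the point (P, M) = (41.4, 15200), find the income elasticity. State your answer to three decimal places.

0.655

At P = 41.4, M = 15200: Q = 209.761.
Holding P constant, ∂Q/∂M = 2.23/(2√M) = 0.00904384.
η_M = (∂Q/∂M)·(M/Q) = 0.00904384 × (15200/209.761) = 0.655.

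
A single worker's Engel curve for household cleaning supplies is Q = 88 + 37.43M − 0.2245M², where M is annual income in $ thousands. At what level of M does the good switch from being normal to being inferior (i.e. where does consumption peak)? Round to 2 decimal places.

dQ/dM = 37.43 − 0.449M.
The good is inferior where dQ/dM < 0. Setting dQ/dM = 0 gives M = 37.43 / 0.449 = 83.36.

83.36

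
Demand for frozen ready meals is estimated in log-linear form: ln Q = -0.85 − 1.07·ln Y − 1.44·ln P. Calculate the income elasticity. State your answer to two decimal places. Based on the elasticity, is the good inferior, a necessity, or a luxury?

In a log-linear demand, the coefficient on ln Y is the income elasticity.
So η = -1.07.
η < 0 ⇒ inferior good.

-1.07 (inferior good)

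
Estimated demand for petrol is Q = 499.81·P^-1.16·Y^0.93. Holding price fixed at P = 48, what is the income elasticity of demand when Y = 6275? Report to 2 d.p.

For a multiplicative demand Q = A·P^α·Y^β, the income elasticity is β everywhere.
Here β = 0.93, so η = 0.93.

0.93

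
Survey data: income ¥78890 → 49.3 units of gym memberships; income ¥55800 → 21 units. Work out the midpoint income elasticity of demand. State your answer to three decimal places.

ΔQ = 21 − 49.3 = -28.3; midpoint Q̄ = (49.3 + 21)/2 = 35.15.
ΔI = 55800 − 78890 = -23090; midpoint Ī = (78890 + 55800)/2 = 67345.
η = (ΔQ/Q̄) ÷ (ΔI/Ī) = (-28.3/35.15) ÷ (-23090/67345) = 2.348.

2.348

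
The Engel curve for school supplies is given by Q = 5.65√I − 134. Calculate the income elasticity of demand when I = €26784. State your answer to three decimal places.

0.585

At I = 26784: Q = 790.669.
dQ/dI = 5.65/(2√I) = 0.0172616 at this income.
η = (dQ/dI)·(I/Q) = 0.0172616 × (26784/790.669) = 0.585.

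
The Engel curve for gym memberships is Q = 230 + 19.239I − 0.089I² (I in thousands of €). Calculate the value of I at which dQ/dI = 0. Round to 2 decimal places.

108.08

dQ/dI = 19.239 − 0.178I.
The good is inferior where dQ/dI < 0. Setting dQ/dI = 0 gives I = 19.239 / 0.178 = 108.08.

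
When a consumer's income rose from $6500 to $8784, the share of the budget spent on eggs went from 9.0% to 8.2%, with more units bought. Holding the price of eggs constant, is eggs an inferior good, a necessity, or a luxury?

necessity

Quantity rises but the budget share falls as income rises, so 0 < η < 1.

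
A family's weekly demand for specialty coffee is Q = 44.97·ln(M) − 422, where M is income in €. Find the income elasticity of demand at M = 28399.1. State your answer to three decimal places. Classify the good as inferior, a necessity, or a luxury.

At M = 28399.1: Q = 39.127.
dQ/dM = 44.97/M = 0.0015835 at this income.
η = (dQ/dM)·(M/Q) = 0.0015835 × (28399.1/39.127) = 1.149.
Since η > 1, the good is a luxury.

1.149 (luxury)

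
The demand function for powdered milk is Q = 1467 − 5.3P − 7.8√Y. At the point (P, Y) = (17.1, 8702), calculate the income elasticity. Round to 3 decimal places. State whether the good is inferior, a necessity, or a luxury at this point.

At P = 17.1, Y = 8702: Q = 648.751.
Holding P constant, ∂Q/∂Y = -7.8/(2√Y) = -0.0418076.
η_Y = (∂Q/∂Y)·(Y/Q) = -0.0418076 × (8702/648.751) = -0.561.
Since η < 0, this is an inferior good.

-0.561 (inferior good)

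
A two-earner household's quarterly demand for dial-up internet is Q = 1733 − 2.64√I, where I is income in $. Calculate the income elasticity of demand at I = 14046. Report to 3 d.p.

-0.110

At I = 14046: Q = 1420.118.
dQ/dI = -2.64/(2√I) = -0.0111378 at this income.
η = (dQ/dI)·(I/Q) = -0.0111378 × (14046/1420.118) = -0.110.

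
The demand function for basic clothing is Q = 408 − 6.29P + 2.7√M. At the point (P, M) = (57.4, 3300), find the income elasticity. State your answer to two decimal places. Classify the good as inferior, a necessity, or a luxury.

0.38 (necessity)

At P = 57.4, M = 3300: Q = 202.057.
Holding P constant, ∂Q/∂M = 2.7/(2√M) = 0.0235005.
η_M = (∂Q/∂M)·(M/Q) = 0.0235005 × (3300/202.057) = 0.38.
Since 0 < η < 1, this is a necessity.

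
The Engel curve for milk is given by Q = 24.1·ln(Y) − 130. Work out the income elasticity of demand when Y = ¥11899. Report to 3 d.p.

At Y = 11899: Q = 96.159.
dQ/dY = 24.1/Y = 0.00202538 at this income.
η = (dQ/dY)·(Y/Q) = 0.00202538 × (11899/96.159) = 0.251.

0.251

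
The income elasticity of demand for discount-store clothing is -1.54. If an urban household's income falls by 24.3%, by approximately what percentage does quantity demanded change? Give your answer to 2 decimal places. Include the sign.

37.42%

%ΔQ ≈ η × %ΔI = -1.54 × (-24.3%) = 37.42%.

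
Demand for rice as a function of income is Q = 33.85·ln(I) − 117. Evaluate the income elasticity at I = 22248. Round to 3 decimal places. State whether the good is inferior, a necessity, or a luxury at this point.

0.153 (necessity)

At I = 22248: Q = 221.839.
dQ/dI = 33.85/I = 0.00152149 at this income.
η = (dQ/dI)·(I/Q) = 0.00152149 × (22248/221.839) = 0.153.
Since 0 < η < 1, the good is a necessity.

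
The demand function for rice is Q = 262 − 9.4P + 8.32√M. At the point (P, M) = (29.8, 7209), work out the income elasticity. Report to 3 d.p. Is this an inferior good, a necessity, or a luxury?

At P = 29.8, M = 7209: Q = 688.297.
Holding P constant, ∂Q/∂M = 8.32/(2√M) = 0.0489955.
η_M = (∂Q/∂M)·(M/Q) = 0.0489955 × (7209/688.297) = 0.513.
Since 0 < η < 1, this is a necessity.

0.513 (necessity)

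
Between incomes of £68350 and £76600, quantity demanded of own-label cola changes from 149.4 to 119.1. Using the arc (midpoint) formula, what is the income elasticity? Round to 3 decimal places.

-1.983

ΔQ = 119.1 − 149.4 = -30.3; midpoint Q̄ = (149.4 + 119.1)/2 = 134.25.
ΔI = 76600 − 68350 = 8250; midpoint Ī = (68350 + 76600)/2 = 72475.
η = (ΔQ/Q̄) ÷ (ΔI/Ī) = (-30.3/134.25) ÷ (8250/72475) = -1.983.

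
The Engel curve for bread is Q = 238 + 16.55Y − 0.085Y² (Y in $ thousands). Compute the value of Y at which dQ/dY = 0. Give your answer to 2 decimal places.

dQ/dY = 16.55 − 0.17Y.
The good is inferior where dQ/dY < 0. Setting dQ/dY = 0 gives Y = 16.55 / 0.17 = 97.35.

97.35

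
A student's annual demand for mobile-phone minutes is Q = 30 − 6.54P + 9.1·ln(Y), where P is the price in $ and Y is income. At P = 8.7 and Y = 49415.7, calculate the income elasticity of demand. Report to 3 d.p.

At P = 8.7, Y = 49415.7: Q = 71.455.
Holding P constant, ∂Q/∂Y = 9.1/Y = 0.000184152.
η_Y = (∂Q/∂Y)·(Y/Q) = 0.000184152 × (49415.7/71.455) = 0.127.

0.127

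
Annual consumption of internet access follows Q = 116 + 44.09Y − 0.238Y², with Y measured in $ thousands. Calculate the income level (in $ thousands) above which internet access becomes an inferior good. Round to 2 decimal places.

dQ/dY = 44.09 − 0.476Y.
The good is inferior where dQ/dY < 0. Setting dQ/dY = 0 gives Y = 44.09 / 0.476 = 92.63.

92.63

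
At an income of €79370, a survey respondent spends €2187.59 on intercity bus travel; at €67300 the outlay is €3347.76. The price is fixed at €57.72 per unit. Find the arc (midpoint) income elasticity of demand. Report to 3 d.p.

-2.547

With a constant price, Q₁ = 2187.59/57.72 = 37.900 and Q₂ = 3347.76/57.72 = 58.000 (equivalently, work directly with expenditure since P cancels).
Midpoint %ΔQ = (3347.76 − 2187.59)/2767.68 = 0.41919; midpoint %ΔI = (67300 − 79370)/73335 = -0.16459.
η = 0.41919 / -0.16459 = -2.547.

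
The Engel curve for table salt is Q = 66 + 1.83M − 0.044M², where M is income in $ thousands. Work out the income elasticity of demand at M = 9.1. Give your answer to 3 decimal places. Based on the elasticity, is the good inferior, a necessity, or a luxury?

0.119 (necessity)

At M = 9.1: Q = 79.0094.
dQ/dM = 1.83 − 0.088M = 1.02920.
η = (dQ/dM)·(M/Q) = 1.02920 × (9.1/79.0094) = 0.119.
0 < η < 1 ⇒ necessity.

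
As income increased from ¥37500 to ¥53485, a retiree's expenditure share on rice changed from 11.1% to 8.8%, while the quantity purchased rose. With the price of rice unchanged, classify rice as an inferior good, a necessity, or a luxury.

Quantity rises but the budget share falls as income rises, so 0 < η < 1.

necessity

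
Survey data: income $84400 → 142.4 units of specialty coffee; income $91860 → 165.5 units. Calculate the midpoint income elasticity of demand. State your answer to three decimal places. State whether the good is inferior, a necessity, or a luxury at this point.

ΔQ = 165.5 − 142.4 = 23.1; midpoint Q̄ = (142.4 + 165.5)/2 = 153.95.
ΔI = 91860 − 84400 = 7460; midpoint Ī = (84400 + 91860)/2 = 88130.
η = (ΔQ/Q̄) ÷ (ΔI/Ī) = (23.1/153.95) ÷ (7460/88130) = 1.773.
η > 1 ⇒ luxury.

1.773 (luxury)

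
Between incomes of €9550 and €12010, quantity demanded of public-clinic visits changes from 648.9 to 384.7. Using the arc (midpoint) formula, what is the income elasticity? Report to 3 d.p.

ΔQ = 384.7 − 648.9 = -264.2; midpoint Q̄ = (648.9 + 384.7)/2 = 516.8.
ΔI = 12010 − 9550 = 2460; midpoint Ī = (9550 + 12010)/2 = 10780.
η = (ΔQ/Q̄) ÷ (ΔI/Ī) = (-264.2/516.8) ÷ (2460/10780) = -2.240.

-2.240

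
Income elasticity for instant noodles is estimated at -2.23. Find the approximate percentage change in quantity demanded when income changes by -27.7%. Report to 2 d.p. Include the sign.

%ΔQ ≈ η × %ΔI = -2.23 × (-27.7%) = 61.77%.

61.77%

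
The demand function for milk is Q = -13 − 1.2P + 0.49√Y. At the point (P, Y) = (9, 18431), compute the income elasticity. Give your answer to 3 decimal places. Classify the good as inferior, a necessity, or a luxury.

0.779 (necessity)

At P = 9, Y = 18431: Q = 42.723.
Holding P constant, ∂Q/∂Y = 0.49/(2√Y) = 0.00180464.
η_Y = (∂Q/∂Y)·(Y/Q) = 0.00180464 × (18431/42.723) = 0.779.
Since 0 < η < 1, this is a necessity.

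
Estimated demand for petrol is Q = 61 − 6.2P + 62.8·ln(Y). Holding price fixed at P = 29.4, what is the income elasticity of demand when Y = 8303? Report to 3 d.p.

0.141

At P = 29.4, Y = 8303: Q = 445.451.
Holding P constant, ∂Q/∂Y = 62.8/Y = 0.00756353.
η_Y = (∂Q/∂Y)·(Y/Q) = 0.00756353 × (8303/445.451) = 0.141.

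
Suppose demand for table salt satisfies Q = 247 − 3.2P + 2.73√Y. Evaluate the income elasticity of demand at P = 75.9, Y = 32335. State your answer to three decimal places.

0.496

At P = 75.9, Y = 32335: Q = 495.027.
Holding P constant, ∂Q/∂Y = 2.73/(2√Y) = 0.00759095.
η_Y = (∂Q/∂Y)·(Y/Q) = 0.00759095 × (32335/495.027) = 0.496.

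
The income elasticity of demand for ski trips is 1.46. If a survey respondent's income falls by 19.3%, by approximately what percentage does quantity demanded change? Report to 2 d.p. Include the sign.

-28.18%

%ΔQ ≈ η × %ΔI = 1.46 × (-19.3%) = -28.18%.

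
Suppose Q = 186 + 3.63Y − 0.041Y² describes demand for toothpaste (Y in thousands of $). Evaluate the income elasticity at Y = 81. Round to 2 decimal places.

At Y = 81: Q = 211.0290.
dQ/dY = 3.63 − 0.082Y = -3.01200.
η = (dQ/dY)·(Y/Q) = -3.01200 × (81/211.0290) = -1.16.

-1.16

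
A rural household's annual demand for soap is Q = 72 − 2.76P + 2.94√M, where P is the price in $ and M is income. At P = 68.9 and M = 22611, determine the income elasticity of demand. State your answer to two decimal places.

At P = 68.9, M = 22611: Q = 323.922.
Holding P constant, ∂Q/∂M = 2.94/(2√M) = 0.00977592.
η_M = (∂Q/∂M)·(M/Q) = 0.00977592 × (22611/323.922) = 0.68.

0.68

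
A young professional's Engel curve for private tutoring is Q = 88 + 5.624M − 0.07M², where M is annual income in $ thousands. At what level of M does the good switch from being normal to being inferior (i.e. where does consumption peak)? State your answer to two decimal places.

dQ/dM = 5.624 − 0.14M.
The good is inferior where dQ/dM < 0. Setting dQ/dM = 0 gives M = 5.624 / 0.14 = 40.17.

40.17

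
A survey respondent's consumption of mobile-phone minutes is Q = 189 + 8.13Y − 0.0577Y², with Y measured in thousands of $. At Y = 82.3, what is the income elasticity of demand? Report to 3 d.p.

-0.241

At Y = 82.3: Q = 467.2802.
dQ/dY = 8.13 − 0.1154Y = -1.36742.
η = (dQ/dY)·(Y/Q) = -1.36742 × (82.3/467.2802) = -0.241.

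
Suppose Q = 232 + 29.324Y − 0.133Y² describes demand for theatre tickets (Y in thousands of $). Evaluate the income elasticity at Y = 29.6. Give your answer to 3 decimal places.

0.646

At Y = 29.6: Q = 983.4611.
dQ/dY = 29.324 − 0.266Y = 21.45040.
η = (dQ/dY)·(Y/Q) = 21.45040 × (29.6/983.4611) = 0.646.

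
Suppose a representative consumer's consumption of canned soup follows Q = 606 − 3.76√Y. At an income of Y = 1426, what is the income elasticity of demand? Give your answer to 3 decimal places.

-0.153

At Y = 1426: Q = 464.013.
dQ/dY = -3.76/(2√Y) = -0.049785 at this income.
η = (dQ/dY)·(Y/Q) = -0.049785 × (1426/464.013) = -0.153.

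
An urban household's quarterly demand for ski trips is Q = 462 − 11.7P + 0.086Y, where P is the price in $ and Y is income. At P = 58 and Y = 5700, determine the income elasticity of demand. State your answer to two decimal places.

At P = 58, Y = 5700: Q = 273.600.
Holding P constant, ∂Q/∂Y = 0.086.
η_Y = (∂Q/∂Y)·(Y/Q) = 0.086 × (5700/273.600) = 1.79.

1.79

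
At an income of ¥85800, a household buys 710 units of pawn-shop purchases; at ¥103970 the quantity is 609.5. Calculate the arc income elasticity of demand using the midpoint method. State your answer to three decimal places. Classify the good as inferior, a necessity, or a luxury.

-0.795 (inferior good)

ΔQ = 609.5 − 710 = -100.5; midpoint Q̄ = (710 + 609.5)/2 = 659.75.
ΔI = 103970 − 85800 = 18170; midpoint Ī = (85800 + 103970)/2 = 94885.
η = (ΔQ/Q̄) ÷ (ΔI/Ī) = (-100.5/659.75) ÷ (18170/94885) = -0.795.
η < 0 ⇒ inferior good.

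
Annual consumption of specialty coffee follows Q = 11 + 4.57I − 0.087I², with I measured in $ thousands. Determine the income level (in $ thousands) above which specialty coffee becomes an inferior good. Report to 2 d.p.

26.26

dQ/dI = 4.57 − 0.174I.
The good is inferior where dQ/dI < 0. Setting dQ/dI = 0 gives I = 4.57 / 0.174 = 26.26.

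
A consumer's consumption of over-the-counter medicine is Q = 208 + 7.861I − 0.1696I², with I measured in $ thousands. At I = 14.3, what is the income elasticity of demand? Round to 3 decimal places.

At I = 14.3: Q = 285.7308.
dQ/dI = 7.861 − 0.3392I = 3.01044.
η = (dQ/dI)·(I/Q) = 3.01044 × (14.3/285.7308) = 0.151.

0.151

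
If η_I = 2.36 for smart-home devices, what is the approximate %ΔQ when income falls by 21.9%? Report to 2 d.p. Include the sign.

%ΔQ ≈ η × %ΔI = 2.36 × (-21.9%) = -51.68%.

-51.68%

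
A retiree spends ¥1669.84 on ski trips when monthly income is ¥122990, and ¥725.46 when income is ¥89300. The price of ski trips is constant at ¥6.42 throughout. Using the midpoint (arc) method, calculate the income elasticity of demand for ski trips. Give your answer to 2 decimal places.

2.48

With a constant price, Q₁ = 1669.84/6.42 = 260.100 and Q₂ = 725.46/6.42 = 113.000 (equivalently, work directly with expenditure since P cancels).
Midpoint %ΔQ = (725.46 − 1669.84)/1197.65 = -0.78853; midpoint %ΔI = (89300 − 122990)/106145 = -0.31740.
η = -0.78853 / -0.31740 = 2.48.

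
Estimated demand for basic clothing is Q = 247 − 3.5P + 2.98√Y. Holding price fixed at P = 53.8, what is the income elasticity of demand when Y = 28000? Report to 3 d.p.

0.447

At P = 53.8, Y = 28000: Q = 557.349.
Holding P constant, ∂Q/∂Y = 2.98/(2√Y) = 0.00890445.
η_Y = (∂Q/∂Y)·(Y/Q) = 0.00890445 × (28000/557.349) = 0.447.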